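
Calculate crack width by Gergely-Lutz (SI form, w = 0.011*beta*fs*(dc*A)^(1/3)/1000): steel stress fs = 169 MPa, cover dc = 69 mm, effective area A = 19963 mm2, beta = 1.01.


w = 0.011 * beta * fs * (dc * A)^(1/3) / 1000
= 0.011 * 1.01 * 169 * (69 * 19963)^(1/3) / 1000
= 0.209 mm

0.209


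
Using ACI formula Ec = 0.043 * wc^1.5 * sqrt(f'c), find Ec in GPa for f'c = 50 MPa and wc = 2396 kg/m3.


Ec = 0.043 * 2396^1.5 * sqrt(50) / 1000
= 35.66 GPa

35.66


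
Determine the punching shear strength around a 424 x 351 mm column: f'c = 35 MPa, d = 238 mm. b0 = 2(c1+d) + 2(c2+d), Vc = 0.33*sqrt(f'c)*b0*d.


b0 = 2*(424 + 238) + 2*(351 + 238) = 2502 mm
Vc = 0.33 * sqrt(35) * 2502 * 238 / 1000
= 1162.55 kN

1162.55


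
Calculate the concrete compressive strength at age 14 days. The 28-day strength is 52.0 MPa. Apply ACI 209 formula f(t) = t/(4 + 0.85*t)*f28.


f(14) = 14 / (4 + 0.85 * 14) * 52.0
= 14 / 15.9 * 52.0
= 45.79 MPa

45.79


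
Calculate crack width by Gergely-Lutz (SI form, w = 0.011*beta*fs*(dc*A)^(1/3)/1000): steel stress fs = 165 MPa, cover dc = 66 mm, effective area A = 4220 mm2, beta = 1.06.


w = 0.011 * beta * fs * (dc * A)^(1/3) / 1000
= 0.011 * 1.06 * 165 * (66 * 4220)^(1/3) / 1000
= 0.126 mm

0.126


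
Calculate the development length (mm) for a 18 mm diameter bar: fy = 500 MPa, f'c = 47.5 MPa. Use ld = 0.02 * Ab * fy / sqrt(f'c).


Ab = pi * 18^2 / 4 = 254.469 mm2
ld = 0.02 * 254.469 * 500 / sqrt(47.5)
= 369.2 mm

369.2


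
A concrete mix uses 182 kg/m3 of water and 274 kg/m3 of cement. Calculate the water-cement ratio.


w/c = water / cement
w/c = 182 / 274 = 0.664

0.664


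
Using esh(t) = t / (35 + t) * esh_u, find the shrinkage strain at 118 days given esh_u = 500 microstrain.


esh(118) = 118 / (35 + 118) * 500
= 118 / 153 * 500
= 385.6 microstrain

385.6


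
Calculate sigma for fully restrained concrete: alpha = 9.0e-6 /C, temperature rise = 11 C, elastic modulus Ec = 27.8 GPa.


sigma = alpha * dT * Ec
= 9.0e-6 * 11 * 27.8 * 1000
= 2.752 MPa

2.752


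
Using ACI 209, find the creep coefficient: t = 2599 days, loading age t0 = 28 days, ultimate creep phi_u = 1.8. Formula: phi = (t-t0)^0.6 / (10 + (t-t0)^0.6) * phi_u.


dt = 2599 - 28 = 2571
phi = 2571^0.6 / (10 + 2571^0.6) * 1.8
= 1.651

1.651


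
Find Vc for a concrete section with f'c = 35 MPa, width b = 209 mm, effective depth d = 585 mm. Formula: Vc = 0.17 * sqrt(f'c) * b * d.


Vc = 0.17 * sqrt(35) * 209 * 585 / 1000
= 122.97 kN

122.97


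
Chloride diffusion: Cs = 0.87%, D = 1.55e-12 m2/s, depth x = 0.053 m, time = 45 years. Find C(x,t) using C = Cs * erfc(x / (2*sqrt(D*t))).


t_seconds = 45 * 365.25 * 24 * 3600 = 1420092000.0 s
arg = 0.053 / (2 * sqrt(1.55e-12 * 1420092000.0))
= 0.5648
erfc(0.5648) = 0.4244
C = 0.87 * 0.4244 = 0.3692%

0.3692


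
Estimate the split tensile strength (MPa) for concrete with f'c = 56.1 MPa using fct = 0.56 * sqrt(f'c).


fct = 0.56 * sqrt(56.1)
= 0.56 * 7.49
= 4.194 MPa

4.194


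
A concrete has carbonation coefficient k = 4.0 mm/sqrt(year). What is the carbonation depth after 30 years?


depth = k * sqrt(t)
= 4.0 * sqrt(30)
= 21.91 mm

21.91


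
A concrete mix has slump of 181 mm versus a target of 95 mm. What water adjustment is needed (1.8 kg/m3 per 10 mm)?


Difference = 95 - 181 = -86 mm
Water adjustment = -86 * 1.8 / 10 = -15.5 kg/m3

-15.5


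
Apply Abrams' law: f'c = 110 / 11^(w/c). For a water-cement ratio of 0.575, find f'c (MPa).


f'c = 110 / 11^0.575
= 110 / 3.97
= 27.71 MPa

27.71


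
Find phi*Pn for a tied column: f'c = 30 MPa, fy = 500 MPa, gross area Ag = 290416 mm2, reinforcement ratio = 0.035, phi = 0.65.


Ast = rho * Ag = 0.035 * 290416 = 10164.56 mm2
phi*Pn = 0.65 * 0.80 * (0.85 * 30 * (290416 - 10164.56) + 500 * 10164.56) / 1000
= 6358.92 kN

6358.92


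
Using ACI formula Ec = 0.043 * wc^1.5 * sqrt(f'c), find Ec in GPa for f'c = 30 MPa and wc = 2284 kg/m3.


Ec = 0.043 * 2284^1.5 * sqrt(30) / 1000
= 25.71 GPa

25.71


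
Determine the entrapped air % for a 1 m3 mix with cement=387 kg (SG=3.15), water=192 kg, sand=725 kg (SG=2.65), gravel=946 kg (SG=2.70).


Vol cement = 387 / (3.15 * 1000) = 0.122857 m3
Vol water = 192 / 1000 = 0.192 m3
Vol sand = 725 / (2.65 * 1000) = 0.273585 m3
Vol gravel = 946 / (2.70 * 1000) = 0.35037 m3
Total solid + water volume = 0.938812 m3
Air = (1 - 0.938812) * 100 = 6.12%

6.12


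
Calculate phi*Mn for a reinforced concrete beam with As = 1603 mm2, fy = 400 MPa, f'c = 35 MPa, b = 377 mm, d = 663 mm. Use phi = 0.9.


a = As * fy / (0.85 * f'c * b)
= 1603 * 400 / (0.85 * 35 * 377)
= 57.1696 mm
Mn = As * fy * (d - a/2) / 10^6
= 406.787 kN-m
phi*Mn = 0.9 * 406.787 = 366.11 kN-m

366.11


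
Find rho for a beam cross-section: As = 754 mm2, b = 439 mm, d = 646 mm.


rho = As / (b * d)
= 754 / (439 * 646)
= 0.0027

0.0027


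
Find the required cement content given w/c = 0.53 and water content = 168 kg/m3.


Cement = water / (w/c)
= 168 / 0.53
= 317.0 kg/m3

317.0


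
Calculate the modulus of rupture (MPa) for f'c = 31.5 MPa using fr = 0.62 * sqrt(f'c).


fr = 0.62 * sqrt(31.5)
= 3.48 MPa

3.48


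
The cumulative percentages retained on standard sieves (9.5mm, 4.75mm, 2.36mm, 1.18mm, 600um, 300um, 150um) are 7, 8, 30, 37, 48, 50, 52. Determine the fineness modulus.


FM = sum(cumulative % retained) / 100
= 232 / 100
= 2.32

2.32


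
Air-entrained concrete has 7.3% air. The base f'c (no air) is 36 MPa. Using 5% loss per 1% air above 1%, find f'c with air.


Strength loss = (7.3 - 1) * 5 = 31.5%
f'c = 36 * (1 - 31.5/100)
= 24.66 MPa

24.66


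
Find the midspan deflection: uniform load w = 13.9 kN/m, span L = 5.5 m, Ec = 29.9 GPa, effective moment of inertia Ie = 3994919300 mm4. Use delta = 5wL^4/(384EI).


Convert: L = 5.5 m = 5500 mm, Ec = 29.9 GPa = 29900 MPa
delta = 5 * 13.9 * 5500^4 / (384 * 29900 * 3994919300)
= 1.39 mm

1.39


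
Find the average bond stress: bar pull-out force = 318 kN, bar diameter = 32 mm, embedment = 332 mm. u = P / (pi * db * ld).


u = P / (pi * db * ld)
= 318 * 1000 / (pi * 32 * 332)
= 9.528 MPa

9.528


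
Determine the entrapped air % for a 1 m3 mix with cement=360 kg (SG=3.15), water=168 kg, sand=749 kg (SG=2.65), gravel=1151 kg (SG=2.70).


Vol cement = 360 / (3.15 * 1000) = 0.114286 m3
Vol water = 168 / 1000 = 0.168 m3
Vol sand = 749 / (2.65 * 1000) = 0.282642 m3
Vol gravel = 1151 / (2.70 * 1000) = 0.426296 m3
Total solid + water volume = 0.991224 m3
Air = (1 - 0.991224) * 100 = 0.88%

0.88


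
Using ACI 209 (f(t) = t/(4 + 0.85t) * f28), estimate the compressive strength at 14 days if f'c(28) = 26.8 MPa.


f(14) = 14 / (4 + 0.85 * 14) * 26.8
= 14 / 15.9 * 26.8
= 23.6 MPa

23.6


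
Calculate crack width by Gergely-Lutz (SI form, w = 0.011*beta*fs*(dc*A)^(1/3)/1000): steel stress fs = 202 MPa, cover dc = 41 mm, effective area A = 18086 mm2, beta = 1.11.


w = 0.011 * beta * fs * (dc * A)^(1/3) / 1000
= 0.011 * 1.11 * 202 * (41 * 18086)^(1/3) / 1000
= 0.223 mm

0.223


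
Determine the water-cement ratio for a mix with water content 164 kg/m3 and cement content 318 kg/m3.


w/c = water / cement
w/c = 164 / 318 = 0.516

0.516


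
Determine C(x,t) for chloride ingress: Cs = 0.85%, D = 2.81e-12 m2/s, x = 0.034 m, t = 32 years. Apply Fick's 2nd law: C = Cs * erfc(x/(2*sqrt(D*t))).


t_seconds = 32 * 365.25 * 24 * 3600 = 1009843200.0 s
arg = 0.034 / (2 * sqrt(2.81e-12 * 1009843200.0))
= 0.3191
erfc(0.3191) = 0.6518
C = 0.85 * 0.6518 = 0.554%

0.554


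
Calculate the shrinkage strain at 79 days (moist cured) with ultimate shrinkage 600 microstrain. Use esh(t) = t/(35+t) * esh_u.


esh(79) = 79 / (35 + 79) * 600
= 79 / 114 * 600
= 415.8 microstrain

415.8


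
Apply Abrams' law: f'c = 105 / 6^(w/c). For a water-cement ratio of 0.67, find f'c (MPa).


f'c = 105 / 6^0.67
= 105 / 3.322
= 31.61 MPa

31.61


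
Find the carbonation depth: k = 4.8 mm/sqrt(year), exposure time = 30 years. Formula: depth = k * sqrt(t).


depth = k * sqrt(t)
= 4.8 * sqrt(30)
= 26.29 mm

26.29


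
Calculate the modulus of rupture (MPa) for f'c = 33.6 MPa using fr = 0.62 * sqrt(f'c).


fr = 0.62 * sqrt(33.6)
= 3.594 MPa

3.594


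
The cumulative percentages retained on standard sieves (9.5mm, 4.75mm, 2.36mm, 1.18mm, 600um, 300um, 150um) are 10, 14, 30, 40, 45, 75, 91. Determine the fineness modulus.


FM = sum(cumulative % retained) / 100
= 305 / 100
= 3.05

3.05


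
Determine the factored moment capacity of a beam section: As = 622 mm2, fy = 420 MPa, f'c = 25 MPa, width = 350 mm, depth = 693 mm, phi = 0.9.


a = As * fy / (0.85 * f'c * b)
= 622 * 420 / (0.85 * 25 * 350)
= 35.1247 mm
Mn = As * fy * (d - a/2) / 10^6
= 176.4513 kN-m
phi*Mn = 0.9 * 176.4513 = 158.81 kN-m

158.81


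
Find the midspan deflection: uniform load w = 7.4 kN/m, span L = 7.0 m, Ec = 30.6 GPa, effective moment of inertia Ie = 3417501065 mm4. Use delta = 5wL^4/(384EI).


Convert: L = 7.0 m = 7000 mm, Ec = 30.6 GPa = 30600 MPa
delta = 5 * 7.4 * 7000^4 / (384 * 30600 * 3417501065)
= 2.21 mm

2.21


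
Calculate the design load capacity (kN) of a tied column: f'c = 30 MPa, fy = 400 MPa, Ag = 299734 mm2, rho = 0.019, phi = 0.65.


Ast = rho * Ag = 0.019 * 299734 = 5694.946 mm2
phi*Pn = 0.65 * 0.80 * (0.85 * 30 * (299734 - 5694.946) + 400 * 5694.946) / 1000
= 5083.51 kN

5083.51


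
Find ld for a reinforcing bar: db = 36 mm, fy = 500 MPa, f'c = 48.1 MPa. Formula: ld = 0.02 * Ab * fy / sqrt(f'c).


Ab = pi * 36^2 / 4 = 1017.876 mm2
ld = 0.02 * 1017.876 * 500 / sqrt(48.1)
= 1467.6 mm

1467.6


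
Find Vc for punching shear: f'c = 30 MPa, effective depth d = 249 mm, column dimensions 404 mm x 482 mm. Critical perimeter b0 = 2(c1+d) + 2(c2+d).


b0 = 2*(404 + 249) + 2*(482 + 249) = 2768 mm
Vc = 0.33 * sqrt(30) * 2768 * 249 / 1000
= 1245.78 kN

1245.78


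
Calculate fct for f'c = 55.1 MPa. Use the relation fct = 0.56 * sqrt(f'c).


fct = 0.56 * sqrt(55.1)
= 0.56 * 7.423
= 4.157 MPa

4.157


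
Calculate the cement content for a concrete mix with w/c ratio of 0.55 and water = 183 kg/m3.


Cement = water / (w/c)
= 183 / 0.55
= 332.7 kg/m3

332.7


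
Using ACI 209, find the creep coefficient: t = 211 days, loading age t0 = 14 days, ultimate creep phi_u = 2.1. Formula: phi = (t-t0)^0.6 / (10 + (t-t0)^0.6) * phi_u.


dt = 211 - 14 = 197
phi = 197^0.6 / (10 + 197^0.6) * 2.1
= 1.479

1.479


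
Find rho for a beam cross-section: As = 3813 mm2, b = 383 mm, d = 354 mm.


rho = As / (b * d)
= 3813 / (383 * 354)
= 0.0281

0.0281


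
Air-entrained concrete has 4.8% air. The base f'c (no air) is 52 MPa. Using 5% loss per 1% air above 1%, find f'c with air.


Strength loss = (4.8 - 1) * 5 = 19.0%
f'c = 52 * (1 - 19.0/100)
= 42.12 MPa

42.12


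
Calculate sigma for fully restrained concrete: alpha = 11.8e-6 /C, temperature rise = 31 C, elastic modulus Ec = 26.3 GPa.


sigma = alpha * dT * Ec
= 11.8e-6 * 31 * 26.3 * 1000
= 9.621 MPa

9.621


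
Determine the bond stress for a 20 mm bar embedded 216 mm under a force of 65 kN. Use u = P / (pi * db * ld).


u = P / (pi * db * ld)
= 65 * 1000 / (pi * 20 * 216)
= 4.789 MPa

4.789


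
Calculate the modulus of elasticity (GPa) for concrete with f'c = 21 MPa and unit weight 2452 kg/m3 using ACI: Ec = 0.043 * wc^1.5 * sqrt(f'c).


Ec = 0.043 * 2452^1.5 * sqrt(21) / 1000
= 23.93 GPa

23.93


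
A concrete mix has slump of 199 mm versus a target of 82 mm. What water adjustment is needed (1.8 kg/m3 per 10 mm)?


Difference = 82 - 199 = -117 mm
Water adjustment = -117 * 1.8 / 10 = -21.1 kg/m3

-21.1


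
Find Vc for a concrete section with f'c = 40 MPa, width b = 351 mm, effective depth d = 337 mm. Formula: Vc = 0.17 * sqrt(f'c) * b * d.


Vc = 0.17 * sqrt(40) * 351 * 337 / 1000
= 127.18 kN

127.18


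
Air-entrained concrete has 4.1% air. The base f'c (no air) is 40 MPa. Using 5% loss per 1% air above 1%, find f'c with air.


Strength loss = (4.1 - 1) * 5 = 15.5%
f'c = 40 * (1 - 15.5/100)
= 33.8 MPa

33.8


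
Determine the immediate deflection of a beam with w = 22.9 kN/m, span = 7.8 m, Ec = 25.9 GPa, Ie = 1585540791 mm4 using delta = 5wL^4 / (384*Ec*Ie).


Convert: L = 7.8 m = 7800 mm, Ec = 25.9 GPa = 25900 MPa
delta = 5 * 22.9 * 7800^4 / (384 * 25900 * 1585540791)
= 26.88 mm

26.88


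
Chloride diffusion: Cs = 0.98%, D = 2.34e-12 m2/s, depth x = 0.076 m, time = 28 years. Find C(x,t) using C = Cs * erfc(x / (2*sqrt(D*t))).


t_seconds = 28 * 365.25 * 24 * 3600 = 883612800.0 s
arg = 0.076 / (2 * sqrt(2.34e-12 * 883612800.0))
= 0.8357
erfc(0.8357) = 0.2373
C = 0.98 * 0.2373 = 0.2325%

0.2325


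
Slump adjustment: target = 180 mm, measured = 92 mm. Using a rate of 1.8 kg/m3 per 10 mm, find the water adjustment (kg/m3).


Difference = 180 - 92 = 88 mm
Water adjustment = 88 * 1.8 / 10 = 15.8 kg/m3

15.8


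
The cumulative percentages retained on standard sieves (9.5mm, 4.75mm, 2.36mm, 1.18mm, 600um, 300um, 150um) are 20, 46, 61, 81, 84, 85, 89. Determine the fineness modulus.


FM = sum(cumulative % retained) / 100
= 466 / 100
= 4.66

4.66


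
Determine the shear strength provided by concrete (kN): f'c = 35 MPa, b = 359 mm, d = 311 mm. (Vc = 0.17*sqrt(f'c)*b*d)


Vc = 0.17 * sqrt(35) * 359 * 311 / 1000
= 112.29 kN

112.29


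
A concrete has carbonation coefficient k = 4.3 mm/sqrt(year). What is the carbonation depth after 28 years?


depth = k * sqrt(t)
= 4.3 * sqrt(28)
= 22.75 mm

22.75


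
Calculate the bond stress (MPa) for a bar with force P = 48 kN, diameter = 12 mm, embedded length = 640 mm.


u = P / (pi * db * ld)
= 48 * 1000 / (pi * 12 * 640)
= 1.989 MPa

1.989


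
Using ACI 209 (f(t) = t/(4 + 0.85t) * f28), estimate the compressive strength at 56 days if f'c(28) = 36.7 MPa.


f(56) = 56 / (4 + 0.85 * 56) * 36.7
= 56 / 51.6 * 36.7
= 39.83 MPa

39.83


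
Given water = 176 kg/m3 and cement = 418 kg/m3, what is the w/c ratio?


w/c = water / cement
w/c = 176 / 418 = 0.421

0.421


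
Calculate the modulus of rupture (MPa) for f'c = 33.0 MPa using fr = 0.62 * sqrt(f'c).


fr = 0.62 * sqrt(33.0)
= 3.562 MPa

3.562


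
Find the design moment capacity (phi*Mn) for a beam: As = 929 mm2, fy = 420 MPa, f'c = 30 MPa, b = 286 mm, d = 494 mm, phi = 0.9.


a = As * fy / (0.85 * f'c * b)
= 929 * 420 / (0.85 * 30 * 286)
= 53.5006 mm
Mn = As * fy * (d - a/2) / 10^6
= 182.3115 kN-m
phi*Mn = 0.9 * 182.3115 = 164.08 kN-m

164.08


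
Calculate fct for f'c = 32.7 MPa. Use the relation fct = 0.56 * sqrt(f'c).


fct = 0.56 * sqrt(32.7)
= 0.56 * 5.718
= 3.202 MPa

3.202


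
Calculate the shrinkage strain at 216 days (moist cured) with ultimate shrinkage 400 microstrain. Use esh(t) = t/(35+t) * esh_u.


esh(216) = 216 / (35 + 216) * 400
= 216 / 251 * 400
= 344.2 microstrain

344.2


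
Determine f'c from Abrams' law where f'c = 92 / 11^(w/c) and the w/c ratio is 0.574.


f'c = 92 / 11^0.574
= 92 / 3.961
= 23.23 MPa

23.23


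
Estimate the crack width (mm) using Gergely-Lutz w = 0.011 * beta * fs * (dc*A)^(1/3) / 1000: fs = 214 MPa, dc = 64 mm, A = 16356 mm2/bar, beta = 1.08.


w = 0.011 * beta * fs * (dc * A)^(1/3) / 1000
= 0.011 * 1.08 * 214 * (64 * 16356)^(1/3) / 1000
= 0.258 mm

0.258


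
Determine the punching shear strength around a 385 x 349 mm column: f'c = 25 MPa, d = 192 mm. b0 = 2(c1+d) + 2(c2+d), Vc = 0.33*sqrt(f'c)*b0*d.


b0 = 2*(385 + 192) + 2*(349 + 192) = 2236 mm
Vc = 0.33 * sqrt(25) * 2236 * 192 / 1000
= 708.36 kN

708.36


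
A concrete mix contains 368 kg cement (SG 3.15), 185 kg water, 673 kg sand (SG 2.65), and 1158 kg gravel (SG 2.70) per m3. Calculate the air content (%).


Vol cement = 368 / (3.15 * 1000) = 0.116825 m3
Vol water = 185 / 1000 = 0.185 m3
Vol sand = 673 / (2.65 * 1000) = 0.253962 m3
Vol gravel = 1158 / (2.70 * 1000) = 0.428889 m3
Total solid + water volume = 0.984677 m3
Air = (1 - 0.984677) * 100 = 1.53%

1.53


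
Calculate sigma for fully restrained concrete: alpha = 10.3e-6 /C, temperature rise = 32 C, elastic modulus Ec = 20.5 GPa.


sigma = alpha * dT * Ec
= 10.3e-6 * 32 * 20.5 * 1000
= 6.757 MPa

6.757


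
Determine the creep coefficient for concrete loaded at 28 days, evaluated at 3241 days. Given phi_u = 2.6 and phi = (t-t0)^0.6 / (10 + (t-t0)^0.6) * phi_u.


dt = 3241 - 28 = 3213
phi = 3213^0.6 / (10 + 3213^0.6) * 2.6
= 2.41

2.41


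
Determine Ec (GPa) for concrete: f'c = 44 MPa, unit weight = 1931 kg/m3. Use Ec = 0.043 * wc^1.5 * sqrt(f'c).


Ec = 0.043 * 1931^1.5 * sqrt(44) / 1000
= 24.2 GPa

24.2


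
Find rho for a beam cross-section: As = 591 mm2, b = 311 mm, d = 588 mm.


rho = As / (b * d)
= 591 / (311 * 588)
= 0.0032

0.0032


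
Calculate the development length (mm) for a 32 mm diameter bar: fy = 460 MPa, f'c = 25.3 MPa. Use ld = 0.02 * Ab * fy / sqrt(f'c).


Ab = pi * 32^2 / 4 = 804.248 mm2
ld = 0.02 * 804.248 * 460 / sqrt(25.3)
= 1471.0 mm

1471.0


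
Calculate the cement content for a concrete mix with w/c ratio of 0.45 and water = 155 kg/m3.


Cement = water / (w/c)
= 155 / 0.45
= 344.4 kg/m3

344.4


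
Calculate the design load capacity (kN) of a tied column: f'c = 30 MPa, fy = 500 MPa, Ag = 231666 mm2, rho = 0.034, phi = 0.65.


Ast = rho * Ag = 0.034 * 231666 = 7876.644 mm2
phi*Pn = 0.65 * 0.80 * (0.85 * 30 * (231666 - 7876.644) + 500 * 7876.644) / 1000
= 5015.37 kN

5015.37


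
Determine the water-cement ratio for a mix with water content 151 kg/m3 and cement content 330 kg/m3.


w/c = water / cement
w/c = 151 / 330 = 0.458

0.458


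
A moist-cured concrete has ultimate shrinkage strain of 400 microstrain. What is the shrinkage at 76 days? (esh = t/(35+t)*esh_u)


esh(76) = 76 / (35 + 76) * 400
= 76 / 111 * 400
= 273.9 microstrain

273.9


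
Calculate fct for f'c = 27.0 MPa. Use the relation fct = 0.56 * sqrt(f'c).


fct = 0.56 * sqrt(27.0)
= 0.56 * 5.196
= 2.91 MPa

2.91


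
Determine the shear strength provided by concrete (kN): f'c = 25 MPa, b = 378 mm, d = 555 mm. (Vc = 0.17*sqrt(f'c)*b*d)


Vc = 0.17 * sqrt(25) * 378 * 555 / 1000
= 178.32 kN

178.32


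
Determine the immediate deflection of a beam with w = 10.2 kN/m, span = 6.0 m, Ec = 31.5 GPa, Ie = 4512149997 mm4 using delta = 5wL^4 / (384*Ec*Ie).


Convert: L = 6.0 m = 6000 mm, Ec = 31.5 GPa = 31500 MPa
delta = 5 * 10.2 * 6000^4 / (384 * 31500 * 4512149997)
= 1.21 mm

1.21


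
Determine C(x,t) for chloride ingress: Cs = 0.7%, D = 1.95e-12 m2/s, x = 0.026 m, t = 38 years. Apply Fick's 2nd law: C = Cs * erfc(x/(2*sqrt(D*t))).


t_seconds = 38 * 365.25 * 24 * 3600 = 1199188800.0 s
arg = 0.026 / (2 * sqrt(1.95e-12 * 1199188800.0))
= 0.2688
erfc(0.2688) = 0.7038
C = 0.7 * 0.7038 = 0.4927%

0.4927


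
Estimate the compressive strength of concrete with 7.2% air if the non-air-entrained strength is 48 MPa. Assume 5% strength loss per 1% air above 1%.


Strength loss = (7.2 - 1) * 5 = 31.0%
f'c = 48 * (1 - 31.0/100)
= 33.12 MPa

33.12


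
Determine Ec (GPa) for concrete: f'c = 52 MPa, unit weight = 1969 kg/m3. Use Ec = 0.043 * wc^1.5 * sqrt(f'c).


Ec = 0.043 * 1969^1.5 * sqrt(52) / 1000
= 27.09 GPa

27.09


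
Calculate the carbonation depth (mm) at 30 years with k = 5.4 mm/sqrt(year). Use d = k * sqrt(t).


depth = k * sqrt(t)
= 5.4 * sqrt(30)
= 29.58 mm

29.58


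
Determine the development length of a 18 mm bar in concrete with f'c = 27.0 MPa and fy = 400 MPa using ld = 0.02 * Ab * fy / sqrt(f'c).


Ab = pi * 18^2 / 4 = 254.469 mm2
ld = 0.02 * 254.469 * 400 / sqrt(27.0)
= 391.8 mm

391.8


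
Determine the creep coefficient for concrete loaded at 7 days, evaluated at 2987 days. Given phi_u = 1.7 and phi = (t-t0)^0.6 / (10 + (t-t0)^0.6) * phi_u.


dt = 2987 - 7 = 2980
phi = 2980^0.6 / (10 + 2980^0.6) * 1.7
= 1.571

1.571


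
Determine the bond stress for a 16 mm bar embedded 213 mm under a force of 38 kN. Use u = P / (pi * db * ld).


u = P / (pi * db * ld)
= 38 * 1000 / (pi * 16 * 213)
= 3.549 MPa

3.549


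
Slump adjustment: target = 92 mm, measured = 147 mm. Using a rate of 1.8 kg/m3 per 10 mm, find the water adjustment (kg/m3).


Difference = 92 - 147 = -55 mm
Water adjustment = -55 * 1.8 / 10 = -9.9 kg/m3

-9.9


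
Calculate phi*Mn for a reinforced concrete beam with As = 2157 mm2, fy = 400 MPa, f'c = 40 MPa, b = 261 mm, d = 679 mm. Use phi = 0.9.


a = As * fy / (0.85 * f'c * b)
= 2157 * 400 / (0.85 * 40 * 261)
= 97.2279 mm
Mn = As * fy * (d - a/2) / 10^6
= 543.8971 kN-m
phi*Mn = 0.9 * 543.8971 = 489.51 kN-m

489.51


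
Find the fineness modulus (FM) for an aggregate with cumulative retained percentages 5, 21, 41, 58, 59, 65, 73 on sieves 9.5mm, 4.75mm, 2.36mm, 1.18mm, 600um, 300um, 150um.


FM = sum(cumulative % retained) / 100
= 322 / 100
= 3.22

3.22


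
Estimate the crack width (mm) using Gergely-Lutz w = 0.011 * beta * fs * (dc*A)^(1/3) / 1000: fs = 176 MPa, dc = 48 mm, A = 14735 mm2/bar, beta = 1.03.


w = 0.011 * beta * fs * (dc * A)^(1/3) / 1000
= 0.011 * 1.03 * 176 * (48 * 14735)^(1/3) / 1000
= 0.178 mm

0.178


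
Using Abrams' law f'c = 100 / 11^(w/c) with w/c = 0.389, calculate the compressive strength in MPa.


f'c = 100 / 11^0.389
= 100 / 2.542
= 39.35 MPa

39.35


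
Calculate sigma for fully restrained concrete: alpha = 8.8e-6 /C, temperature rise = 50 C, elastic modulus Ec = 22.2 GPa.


sigma = alpha * dT * Ec
= 8.8e-6 * 50 * 22.2 * 1000
= 9.768 MPa

9.768


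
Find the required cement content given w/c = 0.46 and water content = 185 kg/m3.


Cement = water / (w/c)
= 185 / 0.46
= 402.2 kg/m3

402.2


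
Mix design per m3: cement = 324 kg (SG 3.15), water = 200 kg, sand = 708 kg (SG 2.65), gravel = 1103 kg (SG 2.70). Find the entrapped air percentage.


Vol cement = 324 / (3.15 * 1000) = 0.102857 m3
Vol water = 200 / 1000 = 0.2 m3
Vol sand = 708 / (2.65 * 1000) = 0.26717 m3
Vol gravel = 1103 / (2.70 * 1000) = 0.408519 m3
Total solid + water volume = 0.978545 m3
Air = (1 - 0.978545) * 100 = 2.15%

2.15


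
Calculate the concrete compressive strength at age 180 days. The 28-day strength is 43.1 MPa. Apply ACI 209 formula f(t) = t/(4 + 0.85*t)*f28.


f(180) = 180 / (4 + 0.85 * 180) * 43.1
= 180 / 157.0 * 43.1
= 49.41 MPa

49.41


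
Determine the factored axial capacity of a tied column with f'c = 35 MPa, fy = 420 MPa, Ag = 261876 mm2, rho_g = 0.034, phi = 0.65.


Ast = rho * Ag = 0.034 * 261876 = 8903.784 mm2
phi*Pn = 0.65 * 0.80 * (0.85 * 35 * (261876 - 8903.784) + 420 * 8903.784) / 1000
= 5858.07 kN

5858.07


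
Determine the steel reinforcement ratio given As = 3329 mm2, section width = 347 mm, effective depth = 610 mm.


rho = As / (b * d)
= 3329 / (347 * 610)
= 0.0157

0.0157


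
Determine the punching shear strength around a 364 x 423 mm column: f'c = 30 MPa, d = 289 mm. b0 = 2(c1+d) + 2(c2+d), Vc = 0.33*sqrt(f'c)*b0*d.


b0 = 2*(364 + 289) + 2*(423 + 289) = 2730 mm
Vc = 0.33 * sqrt(30) * 2730 * 289 / 1000
= 1426.05 kN

1426.05


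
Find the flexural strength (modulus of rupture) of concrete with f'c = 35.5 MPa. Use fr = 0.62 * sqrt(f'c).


fr = 0.62 * sqrt(35.5)
= 3.694 MPa

3.694


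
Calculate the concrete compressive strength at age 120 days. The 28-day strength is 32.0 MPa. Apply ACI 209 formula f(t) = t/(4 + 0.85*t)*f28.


f(120) = 120 / (4 + 0.85 * 120) * 32.0
= 120 / 106.0 * 32.0
= 36.23 MPa

36.23


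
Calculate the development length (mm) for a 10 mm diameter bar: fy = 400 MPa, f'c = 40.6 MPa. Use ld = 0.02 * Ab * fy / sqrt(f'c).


Ab = pi * 10^2 / 4 = 78.54 mm2
ld = 0.02 * 78.54 * 400 / sqrt(40.6)
= 98.6 mm

98.6


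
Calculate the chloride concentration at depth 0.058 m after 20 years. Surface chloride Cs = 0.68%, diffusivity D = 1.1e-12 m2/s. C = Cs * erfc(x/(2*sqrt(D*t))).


t_seconds = 20 * 365.25 * 24 * 3600 = 631152000.0 s
arg = 0.058 / (2 * sqrt(1.1e-12 * 631152000.0))
= 1.1006
erfc(1.1006) = 0.1196
C = 0.68 * 0.1196 = 0.0813%

0.0813


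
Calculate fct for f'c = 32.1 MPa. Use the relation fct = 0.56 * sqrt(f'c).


fct = 0.56 * sqrt(32.1)
= 0.56 * 5.666
= 3.173 MPa

3.173


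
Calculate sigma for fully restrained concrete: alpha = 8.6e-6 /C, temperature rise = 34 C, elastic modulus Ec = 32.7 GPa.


sigma = alpha * dT * Ec
= 8.6e-6 * 34 * 32.7 * 1000
= 9.561 MPa

9.561


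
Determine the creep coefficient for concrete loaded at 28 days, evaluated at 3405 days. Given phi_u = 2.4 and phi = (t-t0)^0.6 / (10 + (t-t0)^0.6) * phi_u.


dt = 3405 - 28 = 3377
phi = 3377^0.6 / (10 + 3377^0.6) * 2.4
= 2.23

2.23


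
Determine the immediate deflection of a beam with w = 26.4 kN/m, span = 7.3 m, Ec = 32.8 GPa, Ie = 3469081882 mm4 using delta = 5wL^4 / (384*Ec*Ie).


Convert: L = 7.3 m = 7300 mm, Ec = 32.8 GPa = 32800 MPa
delta = 5 * 26.4 * 7300^4 / (384 * 32800 * 3469081882)
= 8.58 mm

8.58


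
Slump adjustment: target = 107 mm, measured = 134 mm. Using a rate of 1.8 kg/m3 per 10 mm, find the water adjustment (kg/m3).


Difference = 107 - 134 = -27 mm
Water adjustment = -27 * 1.8 / 10 = -4.9 kg/m3

-4.9


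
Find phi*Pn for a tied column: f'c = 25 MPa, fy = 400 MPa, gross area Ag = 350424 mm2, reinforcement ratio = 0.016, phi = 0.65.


Ast = rho * Ag = 0.016 * 350424 = 5606.784 mm2
phi*Pn = 0.65 * 0.80 * (0.85 * 25 * (350424 - 5606.784) + 400 * 5606.784) / 1000
= 4976.44 kN

4976.44


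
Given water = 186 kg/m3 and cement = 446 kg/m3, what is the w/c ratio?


w/c = water / cement
w/c = 186 / 446 = 0.417

0.417


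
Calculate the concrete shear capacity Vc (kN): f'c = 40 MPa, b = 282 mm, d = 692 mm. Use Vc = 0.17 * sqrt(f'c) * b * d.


Vc = 0.17 * sqrt(40) * 282 * 692 / 1000
= 209.81 kN

209.81


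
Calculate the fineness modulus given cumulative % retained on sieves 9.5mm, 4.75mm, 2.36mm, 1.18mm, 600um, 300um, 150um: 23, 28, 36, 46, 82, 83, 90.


FM = sum(cumulative % retained) / 100
= 388 / 100
= 3.88

3.88


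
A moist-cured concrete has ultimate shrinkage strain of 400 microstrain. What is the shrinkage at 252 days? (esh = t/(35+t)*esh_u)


esh(252) = 252 / (35 + 252) * 400
= 252 / 287 * 400
= 351.2 microstrain

351.2


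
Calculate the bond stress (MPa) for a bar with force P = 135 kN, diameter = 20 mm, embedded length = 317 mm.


u = P / (pi * db * ld)
= 135 * 1000 / (pi * 20 * 317)
= 6.778 MPa

6.778


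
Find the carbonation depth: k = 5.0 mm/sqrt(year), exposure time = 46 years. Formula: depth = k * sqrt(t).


depth = k * sqrt(t)
= 5.0 * sqrt(46)
= 33.91 mm

33.91


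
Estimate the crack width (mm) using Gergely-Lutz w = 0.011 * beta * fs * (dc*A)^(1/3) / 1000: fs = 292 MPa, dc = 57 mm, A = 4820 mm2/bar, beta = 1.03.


w = 0.011 * beta * fs * (dc * A)^(1/3) / 1000
= 0.011 * 1.03 * 292 * (57 * 4820)^(1/3) / 1000
= 0.215 mm

0.215


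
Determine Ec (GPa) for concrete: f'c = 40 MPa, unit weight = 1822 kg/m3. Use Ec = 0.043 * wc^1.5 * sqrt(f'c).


Ec = 0.043 * 1822^1.5 * sqrt(40) / 1000
= 21.15 GPa

21.15


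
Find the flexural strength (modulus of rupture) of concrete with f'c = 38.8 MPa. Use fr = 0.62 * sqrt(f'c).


fr = 0.62 * sqrt(38.8)
= 3.862 MPa

3.862


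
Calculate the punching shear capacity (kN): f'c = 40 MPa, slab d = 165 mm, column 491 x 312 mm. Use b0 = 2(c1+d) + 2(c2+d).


b0 = 2*(491 + 165) + 2*(312 + 165) = 2266 mm
Vc = 0.33 * sqrt(40) * 2266 * 165 / 1000
= 780.35 kN

780.35


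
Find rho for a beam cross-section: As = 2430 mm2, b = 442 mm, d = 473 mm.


rho = As / (b * d)
= 2430 / (442 * 473)
= 0.0116

0.0116


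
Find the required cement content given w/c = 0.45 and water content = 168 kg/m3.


Cement = water / (w/c)
= 168 / 0.45
= 373.3 kg/m3

373.3


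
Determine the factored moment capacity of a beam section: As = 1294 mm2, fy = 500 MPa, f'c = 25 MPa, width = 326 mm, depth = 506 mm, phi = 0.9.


a = As * fy / (0.85 * f'c * b)
= 1294 * 500 / (0.85 * 25 * 326)
= 93.3959 mm
Mn = As * fy * (d - a/2) / 10^6
= 297.1684 kN-m
phi*Mn = 0.9 * 297.1684 = 267.45 kN-m

267.45


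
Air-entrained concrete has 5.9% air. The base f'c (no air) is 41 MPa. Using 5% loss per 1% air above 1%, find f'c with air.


Strength loss = (5.9 - 1) * 5 = 24.5%
f'c = 41 * (1 - 24.5/100)
= 30.96 MPa

30.96


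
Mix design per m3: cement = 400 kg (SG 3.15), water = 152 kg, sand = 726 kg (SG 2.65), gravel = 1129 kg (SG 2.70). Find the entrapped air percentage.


Vol cement = 400 / (3.15 * 1000) = 0.126984 m3
Vol water = 152 / 1000 = 0.152 m3
Vol sand = 726 / (2.65 * 1000) = 0.273962 m3
Vol gravel = 1129 / (2.70 * 1000) = 0.418148 m3
Total solid + water volume = 0.971095 m3
Air = (1 - 0.971095) * 100 = 2.89%

2.89


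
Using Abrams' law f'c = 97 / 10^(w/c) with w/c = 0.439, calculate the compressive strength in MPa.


f'c = 97 / 10^0.439
= 97 / 2.748
= 35.3 MPa

35.3


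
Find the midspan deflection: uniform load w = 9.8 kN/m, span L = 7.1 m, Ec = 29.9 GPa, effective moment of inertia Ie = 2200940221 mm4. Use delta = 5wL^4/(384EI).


Convert: L = 7.1 m = 7100 mm, Ec = 29.9 GPa = 29900 MPa
delta = 5 * 9.8 * 7100^4 / (384 * 29900 * 2200940221)
= 4.93 mm

4.93


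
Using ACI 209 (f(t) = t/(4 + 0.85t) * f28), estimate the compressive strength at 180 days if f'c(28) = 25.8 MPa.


f(180) = 180 / (4 + 0.85 * 180) * 25.8
= 180 / 157.0 * 25.8
= 29.58 MPa

29.58


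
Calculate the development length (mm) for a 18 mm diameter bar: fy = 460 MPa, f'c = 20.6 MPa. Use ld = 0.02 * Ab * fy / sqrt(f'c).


Ab = pi * 18^2 / 4 = 254.469 mm2
ld = 0.02 * 254.469 * 460 / sqrt(20.6)
= 515.8 mm

515.8


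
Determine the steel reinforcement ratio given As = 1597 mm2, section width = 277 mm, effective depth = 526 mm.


rho = As / (b * d)
= 1597 / (277 * 526)
= 0.011

0.011


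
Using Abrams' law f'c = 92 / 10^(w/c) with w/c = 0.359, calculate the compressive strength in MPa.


f'c = 92 / 10^0.359
= 92 / 2.286
= 40.25 MPa

40.25


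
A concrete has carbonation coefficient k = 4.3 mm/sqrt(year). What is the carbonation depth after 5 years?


depth = k * sqrt(t)
= 4.3 * sqrt(5)
= 9.62 mm

9.62


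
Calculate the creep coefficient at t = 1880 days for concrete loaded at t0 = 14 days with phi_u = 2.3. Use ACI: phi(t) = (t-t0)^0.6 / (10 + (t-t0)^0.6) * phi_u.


dt = 1880 - 14 = 1866
phi = 1866^0.6 / (10 + 1866^0.6) * 2.3
= 2.074

2.074


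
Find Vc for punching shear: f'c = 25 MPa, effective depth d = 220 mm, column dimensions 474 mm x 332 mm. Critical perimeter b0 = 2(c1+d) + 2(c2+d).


b0 = 2*(474 + 220) + 2*(332 + 220) = 2492 mm
Vc = 0.33 * sqrt(25) * 2492 * 220 / 1000
= 904.6 kN

904.6


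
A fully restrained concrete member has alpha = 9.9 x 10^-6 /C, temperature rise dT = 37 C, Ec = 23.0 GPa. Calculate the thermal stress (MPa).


sigma = alpha * dT * Ec
= 9.9e-6 * 37 * 23.0 * 1000
= 8.425 MPa

8.425


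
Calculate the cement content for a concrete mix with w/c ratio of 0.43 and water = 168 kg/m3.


Cement = water / (w/c)
= 168 / 0.43
= 390.7 kg/m3

390.7


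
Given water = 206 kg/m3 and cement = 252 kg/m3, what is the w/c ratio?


w/c = water / cement
w/c = 206 / 252 = 0.817

0.817


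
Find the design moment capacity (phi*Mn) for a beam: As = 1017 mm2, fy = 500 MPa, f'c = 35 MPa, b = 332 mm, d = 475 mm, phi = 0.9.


a = As * fy / (0.85 * f'c * b)
= 1017 * 500 / (0.85 * 35 * 332)
= 51.4832 mm
Mn = As * fy * (d - a/2) / 10^6
= 228.4479 kN-m
phi*Mn = 0.9 * 228.4479 = 205.6 kN-m

205.6


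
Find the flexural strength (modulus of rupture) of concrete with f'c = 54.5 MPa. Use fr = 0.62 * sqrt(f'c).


fr = 0.62 * sqrt(54.5)
= 4.577 MPa

4.577


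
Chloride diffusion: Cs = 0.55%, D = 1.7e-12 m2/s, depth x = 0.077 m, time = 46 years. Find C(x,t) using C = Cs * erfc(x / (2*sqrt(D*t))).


t_seconds = 46 * 365.25 * 24 * 3600 = 1451649600.0 s
arg = 0.077 / (2 * sqrt(1.7e-12 * 1451649600.0))
= 0.775
erfc(0.775) = 0.2731
C = 0.55 * 0.2731 = 0.1502%

0.1502


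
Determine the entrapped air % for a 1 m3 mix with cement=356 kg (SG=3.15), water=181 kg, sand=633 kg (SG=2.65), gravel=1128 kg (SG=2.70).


Vol cement = 356 / (3.15 * 1000) = 0.113016 m3
Vol water = 181 / 1000 = 0.181 m3
Vol sand = 633 / (2.65 * 1000) = 0.238868 m3
Vol gravel = 1128 / (2.70 * 1000) = 0.417778 m3
Total solid + water volume = 0.950662 m3
Air = (1 - 0.950662) * 100 = 4.93%

4.93


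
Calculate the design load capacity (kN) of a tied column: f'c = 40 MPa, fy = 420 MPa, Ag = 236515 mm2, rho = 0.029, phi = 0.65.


Ast = rho * Ag = 0.029 * 236515 = 6858.935 mm2
phi*Pn = 0.65 * 0.80 * (0.85 * 40 * (236515 - 6858.935) + 420 * 6858.935) / 1000
= 5558.31 kN

5558.31


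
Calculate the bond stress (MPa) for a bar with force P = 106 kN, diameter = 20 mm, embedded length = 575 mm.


u = P / (pi * db * ld)
= 106 * 1000 / (pi * 20 * 575)
= 2.934 MPa

2.934


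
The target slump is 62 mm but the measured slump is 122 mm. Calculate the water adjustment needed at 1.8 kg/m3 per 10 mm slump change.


Difference = 62 - 122 = -60 mm
Water adjustment = -60 * 1.8 / 10 = -10.8 kg/m3

-10.8


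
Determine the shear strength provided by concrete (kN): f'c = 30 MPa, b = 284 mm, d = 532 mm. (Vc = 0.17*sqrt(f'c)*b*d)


Vc = 0.17 * sqrt(30) * 284 * 532 / 1000
= 140.68 kN

140.68


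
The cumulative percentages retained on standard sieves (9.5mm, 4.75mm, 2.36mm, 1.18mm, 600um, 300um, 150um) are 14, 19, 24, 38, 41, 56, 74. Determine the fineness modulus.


FM = sum(cumulative % retained) / 100
= 266 / 100
= 2.66

2.66


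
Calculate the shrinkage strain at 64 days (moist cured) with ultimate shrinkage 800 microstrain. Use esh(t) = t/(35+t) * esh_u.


esh(64) = 64 / (35 + 64) * 800
= 64 / 99 * 800
= 517.2 microstrain

517.2


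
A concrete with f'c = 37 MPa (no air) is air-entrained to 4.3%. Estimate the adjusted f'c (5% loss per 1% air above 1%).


Strength loss = (4.3 - 1) * 5 = 16.5%
f'c = 37 * (1 - 16.5/100)
= 30.89 MPa

30.89


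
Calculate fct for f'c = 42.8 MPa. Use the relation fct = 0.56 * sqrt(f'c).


fct = 0.56 * sqrt(42.8)
= 0.56 * 6.542
= 3.664 MPa

3.664


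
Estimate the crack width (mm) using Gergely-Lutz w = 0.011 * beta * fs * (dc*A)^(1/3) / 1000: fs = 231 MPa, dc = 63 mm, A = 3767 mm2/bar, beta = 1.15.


w = 0.011 * beta * fs * (dc * A)^(1/3) / 1000
= 0.011 * 1.15 * 231 * (63 * 3767)^(1/3) / 1000
= 0.181 mm

0.181


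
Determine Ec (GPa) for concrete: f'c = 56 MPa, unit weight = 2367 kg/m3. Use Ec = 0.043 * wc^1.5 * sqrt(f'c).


Ec = 0.043 * 2367^1.5 * sqrt(56) / 1000
= 37.06 GPa

37.06


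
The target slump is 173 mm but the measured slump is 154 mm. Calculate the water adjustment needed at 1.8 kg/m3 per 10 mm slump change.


Difference = 173 - 154 = 19 mm
Water adjustment = 19 * 1.8 / 10 = 3.4 kg/m3

3.4


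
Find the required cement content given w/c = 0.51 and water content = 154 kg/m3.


Cement = water / (w/c)
= 154 / 0.51
= 302.0 kg/m3

302.0


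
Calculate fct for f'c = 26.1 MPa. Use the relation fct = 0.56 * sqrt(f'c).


fct = 0.56 * sqrt(26.1)
= 0.56 * 5.109
= 2.861 MPa

2.861


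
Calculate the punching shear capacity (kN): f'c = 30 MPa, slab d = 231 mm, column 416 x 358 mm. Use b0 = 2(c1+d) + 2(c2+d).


b0 = 2*(416 + 231) + 2*(358 + 231) = 2472 mm
Vc = 0.33 * sqrt(30) * 2472 * 231 / 1000
= 1032.13 kN

1032.13


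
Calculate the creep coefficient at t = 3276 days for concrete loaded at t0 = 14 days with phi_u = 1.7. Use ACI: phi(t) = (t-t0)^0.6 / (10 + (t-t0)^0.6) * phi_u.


dt = 3276 - 14 = 3262
phi = 3262^0.6 / (10 + 3262^0.6) * 1.7
= 1.577

1.577


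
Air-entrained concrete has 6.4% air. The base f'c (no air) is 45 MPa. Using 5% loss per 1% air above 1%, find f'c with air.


Strength loss = (6.4 - 1) * 5 = 27.0%
f'c = 45 * (1 - 27.0/100)
= 32.85 MPa

32.85


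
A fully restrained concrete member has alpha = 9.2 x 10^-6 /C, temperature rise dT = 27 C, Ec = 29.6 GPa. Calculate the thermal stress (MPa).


sigma = alpha * dT * Ec
= 9.2e-6 * 27 * 29.6 * 1000
= 7.353 MPa

7.353


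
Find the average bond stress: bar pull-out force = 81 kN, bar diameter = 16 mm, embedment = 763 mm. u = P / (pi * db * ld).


u = P / (pi * db * ld)
= 81 * 1000 / (pi * 16 * 763)
= 2.112 MPa

2.112


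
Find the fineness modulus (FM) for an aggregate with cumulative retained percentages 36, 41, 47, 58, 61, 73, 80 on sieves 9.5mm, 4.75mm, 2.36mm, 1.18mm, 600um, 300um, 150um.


FM = sum(cumulative % retained) / 100
= 396 / 100
= 3.96

3.96


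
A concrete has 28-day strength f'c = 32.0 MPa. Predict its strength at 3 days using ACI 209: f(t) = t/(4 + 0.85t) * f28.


f(3) = 3 / (4 + 0.85 * 3) * 32.0
= 3 / 6.55 * 32.0
= 14.66 MPa

14.66


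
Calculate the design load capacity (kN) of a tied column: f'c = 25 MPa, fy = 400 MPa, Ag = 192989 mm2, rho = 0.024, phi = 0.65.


Ast = rho * Ag = 0.024 * 192989 = 4631.736 mm2
phi*Pn = 0.65 * 0.80 * (0.85 * 25 * (192989 - 4631.736) + 400 * 4631.736) / 1000
= 3044.75 kN

3044.75


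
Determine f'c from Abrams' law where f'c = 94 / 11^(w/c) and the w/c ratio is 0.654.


f'c = 94 / 11^0.654
= 94 / 4.798
= 19.59 MPa

19.59


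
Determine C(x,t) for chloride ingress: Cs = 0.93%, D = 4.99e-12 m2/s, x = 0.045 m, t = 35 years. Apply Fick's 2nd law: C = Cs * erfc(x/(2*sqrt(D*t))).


t_seconds = 35 * 365.25 * 24 * 3600 = 1104516000.0 s
arg = 0.045 / (2 * sqrt(4.99e-12 * 1104516000.0))
= 0.3031
erfc(0.3031) = 0.6682
C = 0.93 * 0.6682 = 0.6214%

0.6214


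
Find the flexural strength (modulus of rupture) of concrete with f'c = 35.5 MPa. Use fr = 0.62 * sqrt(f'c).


fr = 0.62 * sqrt(35.5)
= 3.694 MPa

3.694


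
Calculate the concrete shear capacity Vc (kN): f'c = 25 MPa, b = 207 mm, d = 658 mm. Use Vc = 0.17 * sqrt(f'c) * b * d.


Vc = 0.17 * sqrt(25) * 207 * 658 / 1000
= 115.78 kN

115.78


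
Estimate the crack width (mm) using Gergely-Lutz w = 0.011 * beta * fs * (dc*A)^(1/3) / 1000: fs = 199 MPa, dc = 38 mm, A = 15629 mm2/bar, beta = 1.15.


w = 0.011 * beta * fs * (dc * A)^(1/3) / 1000
= 0.011 * 1.15 * 199 * (38 * 15629)^(1/3) / 1000
= 0.212 mm

0.212


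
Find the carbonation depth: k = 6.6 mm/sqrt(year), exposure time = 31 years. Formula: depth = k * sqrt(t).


depth = k * sqrt(t)
= 6.6 * sqrt(31)
= 36.75 mm

36.75


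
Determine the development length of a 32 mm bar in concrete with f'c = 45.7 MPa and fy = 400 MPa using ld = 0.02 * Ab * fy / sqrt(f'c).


Ab = pi * 32^2 / 4 = 804.248 mm2
ld = 0.02 * 804.248 * 400 / sqrt(45.7)
= 951.7 mm

951.7


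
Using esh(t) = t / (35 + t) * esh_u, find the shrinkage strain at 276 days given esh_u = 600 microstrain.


esh(276) = 276 / (35 + 276) * 600
= 276 / 311 * 600
= 532.5 microstrain

532.5


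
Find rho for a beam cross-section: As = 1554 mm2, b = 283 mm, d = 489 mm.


rho = As / (b * d)
= 1554 / (283 * 489)
= 0.0112

0.0112


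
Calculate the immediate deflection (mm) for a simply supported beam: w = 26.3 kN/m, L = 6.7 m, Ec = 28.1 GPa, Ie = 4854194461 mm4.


Convert: L = 6.7 m = 6700 mm, Ec = 28.1 GPa = 28100 MPa
delta = 5 * 26.3 * 6700^4 / (384 * 28100 * 4854194461)
= 5.06 mm

5.06


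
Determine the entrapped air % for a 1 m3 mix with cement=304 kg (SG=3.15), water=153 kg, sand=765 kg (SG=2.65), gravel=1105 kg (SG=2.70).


Vol cement = 304 / (3.15 * 1000) = 0.096508 m3
Vol water = 153 / 1000 = 0.153 m3
Vol sand = 765 / (2.65 * 1000) = 0.288679 m3
Vol gravel = 1105 / (2.70 * 1000) = 0.409259 m3
Total solid + water volume = 0.947446 m3
Air = (1 - 0.947446) * 100 = 5.26%

5.26


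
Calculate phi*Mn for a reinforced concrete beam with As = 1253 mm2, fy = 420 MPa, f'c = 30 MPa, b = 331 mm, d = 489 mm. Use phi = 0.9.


a = As * fy / (0.85 * f'c * b)
= 1253 * 420 / (0.85 * 30 * 331)
= 62.3494 mm
Mn = As * fy * (d - a/2) / 10^6
= 240.9351 kN-m
phi*Mn = 0.9 * 240.9351 = 216.84 kN-m

216.84
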